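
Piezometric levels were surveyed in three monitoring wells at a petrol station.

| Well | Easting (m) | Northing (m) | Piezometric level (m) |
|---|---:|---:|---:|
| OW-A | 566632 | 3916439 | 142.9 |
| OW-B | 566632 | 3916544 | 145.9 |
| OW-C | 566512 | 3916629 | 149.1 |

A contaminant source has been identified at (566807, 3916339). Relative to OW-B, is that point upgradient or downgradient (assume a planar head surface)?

downgradient

With h = a·x + b·y + c and OW-A as origin, the differences give:
  0·a + 105·b = +3.0
  (-120)·a + 190·b = +6.2
Eliminate b (×190 and ×105, subtract): 12600·a = -81.00 → a = ∂h/∂x = -0.006429
Back-substitute: b = ∂h/∂y = +0.02857.
Head at (566807, 3916339) = 142.9 + (-0.006429)·(175) + (+0.02857)·(-100) = 138.92 m.
That is lower than the 145.9 m at OW-B, so the point is downgradient.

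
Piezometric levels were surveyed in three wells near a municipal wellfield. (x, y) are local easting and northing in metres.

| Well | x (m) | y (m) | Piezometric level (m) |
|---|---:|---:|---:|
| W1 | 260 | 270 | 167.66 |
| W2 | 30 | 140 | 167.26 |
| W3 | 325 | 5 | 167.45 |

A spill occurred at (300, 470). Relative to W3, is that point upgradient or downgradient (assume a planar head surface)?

upgradient

Differences from W1: to W2 (Δx, Δy, Δh) = (-230, -130, -0.40); to W3 = (65, -265, -0.21).
Solve a·Δx + b·Δy = Δh: det = (-230)·(-265) − 65·(-130) = 69400.
∂h/∂x = [(-0.40)·(-265) − (-0.21)·(-130)] / 69400 = +0.001134
∂h/∂y = [(-230)·(-0.21) − 65·(-0.40)] / 69400 = +0.001071
Head at (300, 470) = 167.66 + (+0.001134)·(40) + (+0.001071)·(200) = 167.92 m.
That is higher than the 167.45 m at W3, so the point is upgradient.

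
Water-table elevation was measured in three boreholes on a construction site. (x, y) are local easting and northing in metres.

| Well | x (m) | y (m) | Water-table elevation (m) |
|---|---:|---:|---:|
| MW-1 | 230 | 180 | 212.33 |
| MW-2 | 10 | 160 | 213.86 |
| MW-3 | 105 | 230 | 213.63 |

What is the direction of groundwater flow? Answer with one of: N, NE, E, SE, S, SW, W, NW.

Taking MW-1 as reference: MW-2−MW-1 = (-220, -20, +1.53); MW-3−MW-1 = (-125, 50, +1.30).
Solve a·Δx + b·Δy = Δh: det = (-220)·50 − (-125)·(-20) = -13500.
∂h/∂x = [(+1.53)·50 − (+1.30)·(-20)] / -13500 = -0.007593
∂h/∂y = [(-220)·(+1.30) − (-125)·(+1.53)] / -13500 = +0.007019
Flow = −∇h = (+0.007593 east, -0.007019 north), which points southeast.

SE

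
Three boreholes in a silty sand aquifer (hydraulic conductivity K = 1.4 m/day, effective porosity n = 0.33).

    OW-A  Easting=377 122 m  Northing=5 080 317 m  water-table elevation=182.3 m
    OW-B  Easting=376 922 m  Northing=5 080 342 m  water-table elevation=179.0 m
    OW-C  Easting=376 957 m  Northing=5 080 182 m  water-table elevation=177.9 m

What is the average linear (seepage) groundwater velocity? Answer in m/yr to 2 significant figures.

With h = a·x + b·y + c and OW-A as origin, the differences give:
  (-200)·a + 25·b = -3.3
  (-165)·a + (-135)·b = -4.4
Eliminate b (×(-135) and ×25, subtract): 31125·a = 555.50 → a = ∂h/∂x = +0.01785
Back-substitute: b = ∂h/∂y = +0.01078.
|∇h| = √(0.01785² + 0.01078²) = 0.02085
Seepage velocity v = K·i/n = 1.4 × 0.02085 / 0.33 = 0.08845 m/day = 32.31 m/yr.

32 m/yr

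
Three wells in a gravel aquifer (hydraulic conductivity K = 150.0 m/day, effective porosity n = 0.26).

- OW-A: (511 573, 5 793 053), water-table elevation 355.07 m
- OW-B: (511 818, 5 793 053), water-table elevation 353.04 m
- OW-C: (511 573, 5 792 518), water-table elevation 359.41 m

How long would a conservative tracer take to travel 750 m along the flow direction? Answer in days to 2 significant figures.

∂h/∂x = (353.04 − 355.07) / (511818 − 511573) = -0.008286
∂h/∂y = (359.41 − 355.07) / (5792518 − 5793053) = -0.008112
|∇h| = √(-0.008286² + -0.008112²) = 0.0116
Seepage velocity v = K·i/n = 150.0 × 0.0116 / 0.26 = 6.692 m/day.
t = 750 / 6.692 = 112.1 days.

110 days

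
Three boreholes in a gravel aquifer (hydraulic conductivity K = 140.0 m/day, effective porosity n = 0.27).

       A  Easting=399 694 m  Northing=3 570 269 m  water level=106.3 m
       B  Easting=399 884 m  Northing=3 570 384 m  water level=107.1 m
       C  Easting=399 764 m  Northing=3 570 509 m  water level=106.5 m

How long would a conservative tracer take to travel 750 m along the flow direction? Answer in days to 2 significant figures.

320 days

Taking A as reference: B−A = (190, 115, +0.8); C−A = (70, 240, +0.2).
Solve a·Δx + b·Δy = Δh: det = 190·240 − 70·115 = 37550.
∂h/∂x = [(+0.8)·240 − (+0.2)·115] / 37550 = +0.004501
∂h/∂y = [190·(+0.2) − 70·(+0.8)] / 37550 = -0.0004794
|∇h| = √(0.004501² + -0.0004794²) = 0.004526
Seepage velocity v = K·i/n = 140.0 × 0.004526 / 0.27 = 2.347 m/day.
t = 750 / 2.347 = 319.6 days.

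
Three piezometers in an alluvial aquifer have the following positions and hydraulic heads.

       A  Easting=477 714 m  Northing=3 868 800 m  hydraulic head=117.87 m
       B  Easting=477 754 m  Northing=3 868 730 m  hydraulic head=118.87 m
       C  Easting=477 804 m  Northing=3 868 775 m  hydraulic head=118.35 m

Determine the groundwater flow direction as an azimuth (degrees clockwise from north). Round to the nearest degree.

353°

Taking A as reference: B−A = (40, -70, +1.00); C−A = (90, -25, +0.48).
Determinant of the coordinate differences = 40·(-25) − 90·(-70) = 5300.
∂h/∂x = [(+1.00)·(-25) − (+0.48)·(-70)] / 5300 = +0.001623
∂h/∂y = [40·(+0.48) − 90·(+1.00)] / 5300 = -0.01336
Flow direction (−∇h) has components (-0.001623 E, +0.01336 N).
Azimuth = atan2(E, N) = atan2(-0.001623, +0.01336) = 353.1° ≈ 353°.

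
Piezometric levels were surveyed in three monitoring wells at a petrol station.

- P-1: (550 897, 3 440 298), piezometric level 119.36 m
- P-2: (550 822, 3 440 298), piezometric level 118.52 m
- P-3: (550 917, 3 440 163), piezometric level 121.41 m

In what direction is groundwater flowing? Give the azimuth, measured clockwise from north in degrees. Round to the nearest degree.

Taking P-1 as reference: P-2−P-1 = (-75, 0, -0.84); P-3−P-1 = (20, -135, +2.05).
Determinant of the coordinate differences = (-75)·(-135) − 20·0 = 10125.
∂h/∂x = [(-0.84)·(-135) − (+2.05)·0] / 10125 = +0.01120
∂h/∂y = [(-75)·(+2.05) − 20·(-0.84)] / 10125 = -0.01353
Flow direction (−∇h) has components (-0.01120 E, +0.01353 N).
Azimuth = atan2(E, N) = atan2(-0.01120, +0.01353) = 320.4° ≈ 320°.

320°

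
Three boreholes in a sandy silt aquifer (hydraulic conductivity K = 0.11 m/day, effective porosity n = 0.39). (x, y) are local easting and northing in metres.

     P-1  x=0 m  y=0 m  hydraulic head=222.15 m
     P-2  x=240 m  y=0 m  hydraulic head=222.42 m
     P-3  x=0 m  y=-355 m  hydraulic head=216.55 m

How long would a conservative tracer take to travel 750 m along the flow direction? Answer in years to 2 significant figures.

∂h/∂x = (222.42 − 222.15) / (240 − 0) = +0.001125
∂h/∂y = (216.55 − 222.15) / (-355 − 0) = +0.01577
|∇h| = √(0.001125² + 0.01577²) = 0.01581
Seepage velocity v = K·i/n = 0.11 × 0.01581 / 0.39 = 0.004459 m/day.
t = 750 / 0.004459 = 1.682e+05 days = 461 years.

460 years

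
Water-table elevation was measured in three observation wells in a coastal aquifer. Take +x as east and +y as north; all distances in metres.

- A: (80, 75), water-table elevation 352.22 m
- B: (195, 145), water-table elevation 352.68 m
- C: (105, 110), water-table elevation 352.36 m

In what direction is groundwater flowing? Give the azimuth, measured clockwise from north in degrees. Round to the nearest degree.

234°

Differences from A: to B (Δx, Δy, Δh) = (115, 70, +0.46); to C = (25, 35, +0.14).
Solve a·Δx + b·Δy = Δh: det = 115·35 − 25·70 = 2275.
∂h/∂x = [(+0.46)·35 − (+0.14)·70] / 2275 = +0.002769
∂h/∂y = [115·(+0.14) − 25·(+0.46)] / 2275 = +0.002022
Flow direction (−∇h) has components (-0.002769 E, -0.002022 N).
Azimuth = atan2(E, N) = atan2(-0.002769, -0.002022) = 233.9° ≈ 234°.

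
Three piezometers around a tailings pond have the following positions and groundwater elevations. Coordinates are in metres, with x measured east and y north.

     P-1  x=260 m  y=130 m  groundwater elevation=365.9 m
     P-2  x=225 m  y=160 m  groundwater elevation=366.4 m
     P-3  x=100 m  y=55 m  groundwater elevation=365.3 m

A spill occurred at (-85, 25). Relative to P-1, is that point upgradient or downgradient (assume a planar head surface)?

Taking P-1 as reference: P-2−P-1 = (-35, 30, +0.5); P-3−P-1 = (-160, -75, -0.6).
Determinant of the coordinate differences = (-35)·(-75) − (-160)·30 = 7425.
∂h/∂x = [(+0.5)·(-75) − (-0.6)·30] / 7425 = -0.002626
∂h/∂y = [(-35)·(-0.6) − (-160)·(+0.5)] / 7425 = +0.01360
Head at (-85, 25) = 365.9 + (-0.002626)·(-345) + (+0.01360)·(-105) = 365.38 m.
That is lower than the 365.9 m at P-1, so the point is downgradient.

downgradient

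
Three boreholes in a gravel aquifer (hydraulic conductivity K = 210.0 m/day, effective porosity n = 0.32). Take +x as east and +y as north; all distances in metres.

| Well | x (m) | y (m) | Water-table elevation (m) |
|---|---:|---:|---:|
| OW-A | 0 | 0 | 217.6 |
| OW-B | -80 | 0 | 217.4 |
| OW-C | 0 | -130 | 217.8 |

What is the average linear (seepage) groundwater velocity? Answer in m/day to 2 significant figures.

1.9 m/day

∂h/∂x = (217.4 − 217.6) / (-80 − 0) = +0.002500
∂h/∂y = (217.8 − 217.6) / (-130 − 0) = -0.001538
|∇h| = √(0.002500² + -0.001538²) = 0.002935
Seepage velocity v = K·i/n = 210.0 × 0.002935 / 0.32 = 1.926 m/day.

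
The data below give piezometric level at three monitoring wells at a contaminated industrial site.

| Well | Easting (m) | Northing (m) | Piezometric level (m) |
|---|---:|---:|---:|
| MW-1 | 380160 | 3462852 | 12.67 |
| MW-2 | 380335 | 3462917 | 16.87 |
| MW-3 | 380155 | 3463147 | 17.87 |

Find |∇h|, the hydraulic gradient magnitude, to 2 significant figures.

With h = a·x + b·y + c and MW-1 as origin, the differences give:
  175·a + 65·b = +4.20
  (-5)·a + 295·b = +5.20
Eliminate b (×295 and ×65, subtract): 51950·a = 901.000 → a = ∂h/∂x = +0.01734
Back-substitute: b = ∂h/∂y = +0.01792.
|∇h| = √(0.01734² + 0.01792²) = 0.02494

0.025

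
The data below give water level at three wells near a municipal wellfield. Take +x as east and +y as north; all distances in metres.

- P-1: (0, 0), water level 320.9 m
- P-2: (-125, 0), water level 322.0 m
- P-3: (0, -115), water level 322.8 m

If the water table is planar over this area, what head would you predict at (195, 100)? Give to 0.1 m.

∂h/∂x = (322.0 − 320.9) / (-125 − 0) = -0.008800
∂h/∂y = (322.8 − 320.9) / (-115 − 0) = -0.01652
h(195, 100) = 320.9 + (-0.008800)·(195) + (-0.01652)·(100) = 320.9 -1.716 -1.652 = 317.532 m.

317.5 m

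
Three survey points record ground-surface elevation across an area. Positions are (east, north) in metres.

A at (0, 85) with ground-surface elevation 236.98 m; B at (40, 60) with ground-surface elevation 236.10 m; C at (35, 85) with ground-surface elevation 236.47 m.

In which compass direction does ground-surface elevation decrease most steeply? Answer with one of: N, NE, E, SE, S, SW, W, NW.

Taking A as reference: B−A = (40, -25, -0.88); C−A = (35, 0, -0.51).
Solve a·Δx + b·Δy = Δz: det = 40·0 − 35·(-25) = 875.
∂z/∂x = [(-0.88)·0 − (-0.51)·(-25)] / 875 = -0.01457
∂z/∂y = [40·(-0.51) − 35·(-0.88)] / 875 = +0.01189
Steepest decrease is along −∇f = (+0.01457 E, -0.01189 N) → southeast.

SE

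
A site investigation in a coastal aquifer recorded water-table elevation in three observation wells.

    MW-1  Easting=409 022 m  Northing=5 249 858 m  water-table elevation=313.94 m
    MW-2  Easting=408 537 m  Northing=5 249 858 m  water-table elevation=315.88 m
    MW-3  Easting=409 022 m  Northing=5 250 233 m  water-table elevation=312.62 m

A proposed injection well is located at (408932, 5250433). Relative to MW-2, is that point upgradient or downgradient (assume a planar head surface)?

∂h/∂x = (315.88 − 313.94) / (408537 − 409022) = -0.004000
∂h/∂y = (312.62 − 313.94) / (5250233 − 5249858) = -0.003520
Head at (408932, 5250433) = 313.94 + (-0.004000)·(-90) + (-0.003520)·(575) = 312.28 m.
That is lower than the 315.88 m at MW-2, so the point is downgradient.

downgradient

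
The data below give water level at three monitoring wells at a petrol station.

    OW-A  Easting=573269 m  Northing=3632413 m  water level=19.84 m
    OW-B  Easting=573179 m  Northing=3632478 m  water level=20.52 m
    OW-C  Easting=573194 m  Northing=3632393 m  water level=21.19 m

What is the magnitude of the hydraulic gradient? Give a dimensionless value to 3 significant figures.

Taking OW-A as reference: OW-B−OW-A = (-90, 65, +0.68); OW-C−OW-A = (-75, -20, +1.35).
Determinant of the coordinate differences = (-90)·(-20) − (-75)·65 = 6675.
∂h/∂x = [(+0.68)·(-20) − (+1.35)·65] / 6675 = -0.01518
∂h/∂y = [(-90)·(+1.35) − (-75)·(+0.68)] / 6675 = -0.01056
|∇h| = √(-0.01518² + -0.01056²) = 0.01849

0.0185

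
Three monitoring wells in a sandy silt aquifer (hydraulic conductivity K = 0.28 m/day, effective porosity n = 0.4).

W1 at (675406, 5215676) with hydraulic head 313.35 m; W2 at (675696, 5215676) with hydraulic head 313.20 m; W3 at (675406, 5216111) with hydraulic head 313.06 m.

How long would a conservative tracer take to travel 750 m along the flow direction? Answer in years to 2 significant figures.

∂h/∂x = (313.20 − 313.35) / (675696 − 675406) = -0.0005172
∂h/∂y = (313.06 − 313.35) / (5216111 − 5215676) = -0.0006667
|∇h| = √(-0.0005172² + -0.0006667²) = 0.0008438
Seepage velocity v = K·i/n = 0.28 × 0.0008438 / 0.4 = 0.0005907 m/day.
t = 750 / 0.0005907 = 1.27e+06 days = 3.48e+03 years.

3500 years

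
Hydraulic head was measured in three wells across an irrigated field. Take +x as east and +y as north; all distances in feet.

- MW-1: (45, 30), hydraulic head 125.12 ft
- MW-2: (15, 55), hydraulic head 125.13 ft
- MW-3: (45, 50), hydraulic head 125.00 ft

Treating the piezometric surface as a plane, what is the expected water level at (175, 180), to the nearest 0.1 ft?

With h = a·x + b·y + c and MW-1 as origin, the differences give:
  (-30)·a + 25·b = +0.01
  0·a + 20·b = -0.12
Eliminate b (×20 and ×25, subtract): -600·a = 3.200 → a = ∂h/∂x = -0.005333
Back-substitute: b = ∂h/∂y = -0.006000.
h(175, 180) = 125.12 + (-0.005333)·(130) + (-0.006000)·(150) = 125.12 -0.693 -0.900 = 123.527 ft.

123.5 ft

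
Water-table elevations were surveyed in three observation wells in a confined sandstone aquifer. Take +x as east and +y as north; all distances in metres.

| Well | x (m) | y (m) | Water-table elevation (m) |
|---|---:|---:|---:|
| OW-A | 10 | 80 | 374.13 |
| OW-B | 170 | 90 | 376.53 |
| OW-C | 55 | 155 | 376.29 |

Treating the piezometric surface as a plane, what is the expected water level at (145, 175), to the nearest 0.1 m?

Differences from OW-A: to OW-B (Δx, Δy, Δh) = (160, 10, +2.40); to OW-C = (45, 75, +2.16).
Solve a·Δx + b·Δy = Δh: det = 160·75 − 45·10 = 11550.
∂h/∂x = [(+2.40)·75 − (+2.16)·10] / 11550 = +0.01371
∂h/∂y = [160·(+2.16) − 45·(+2.40)] / 11550 = +0.02057
h(145, 175) = 374.13 + (+0.01371)·(135) + (+0.02057)·(95) = 374.13 +1.851 +1.954 = 377.936 m.

377.9 m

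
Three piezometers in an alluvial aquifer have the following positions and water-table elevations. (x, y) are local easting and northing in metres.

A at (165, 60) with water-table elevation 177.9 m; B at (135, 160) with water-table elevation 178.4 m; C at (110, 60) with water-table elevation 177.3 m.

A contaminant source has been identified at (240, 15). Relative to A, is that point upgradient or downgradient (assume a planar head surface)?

upgradient

With h = a·x + b·y + c and A as origin, the differences give:
  (-30)·a + 100·b = +0.5
  (-55)·a + 0·b = -0.6
Eliminate b (×0 and ×100, subtract): 5500·a = 60.00 → a = ∂h/∂x = +0.01091
Back-substitute: b = ∂h/∂y = +0.008273.
Head at (240, 15) = 177.9 + (+0.01091)·(75) + (+0.008273)·(-45) = 178.35 m.
That is higher than the 177.9 m at A, so the point is upgradient.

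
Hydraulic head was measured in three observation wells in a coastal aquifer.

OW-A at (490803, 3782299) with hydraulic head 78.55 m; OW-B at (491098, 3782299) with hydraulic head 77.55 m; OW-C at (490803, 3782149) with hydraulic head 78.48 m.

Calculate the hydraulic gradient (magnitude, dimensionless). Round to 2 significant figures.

∂h/∂x = (77.55 − 78.55) / (491098 − 490803) = -0.003390
∂h/∂y = (78.48 − 78.55) / (3782149 − 3782299) = +0.0004667
|∇h| = √(-0.003390² + 0.0004667²) = 0.003422

0.0034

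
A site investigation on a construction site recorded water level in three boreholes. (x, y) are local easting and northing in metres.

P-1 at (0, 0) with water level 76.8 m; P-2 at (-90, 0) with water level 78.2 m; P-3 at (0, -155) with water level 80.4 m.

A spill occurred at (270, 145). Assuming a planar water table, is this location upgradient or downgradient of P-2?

∂h/∂x = (78.2 − 76.8) / (-90 − 0) = -0.01556
∂h/∂y = (80.4 − 76.8) / (-155 − 0) = -0.02323
Head at (270, 145) = 76.8 + (-0.01556)·(270) + (-0.02323)·(145) = 69.23 m.
That is lower than the 78.2 m at P-2, so the point is downgradient.

downgradient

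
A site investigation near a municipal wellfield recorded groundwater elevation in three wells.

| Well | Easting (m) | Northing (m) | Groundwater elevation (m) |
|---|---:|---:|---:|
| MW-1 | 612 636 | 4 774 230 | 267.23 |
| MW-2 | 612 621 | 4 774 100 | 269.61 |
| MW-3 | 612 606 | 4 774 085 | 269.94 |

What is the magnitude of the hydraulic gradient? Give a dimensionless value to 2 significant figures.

0.018

Differences from MW-1: to MW-2 (Δx, Δy, Δh) = (-15, -130, +2.38); to MW-3 = (-30, -145, +2.71).
Determinant of the coordinate differences = (-15)·(-145) − (-30)·(-130) = -1725.
∂h/∂x = [(+2.38)·(-145) − (+2.71)·(-130)] / -1725 = -0.004174
∂h/∂y = [(-15)·(+2.71) − (-30)·(+2.38)] / -1725 = -0.01783
|∇h| = √(-0.004174² + -0.01783²) = 0.01831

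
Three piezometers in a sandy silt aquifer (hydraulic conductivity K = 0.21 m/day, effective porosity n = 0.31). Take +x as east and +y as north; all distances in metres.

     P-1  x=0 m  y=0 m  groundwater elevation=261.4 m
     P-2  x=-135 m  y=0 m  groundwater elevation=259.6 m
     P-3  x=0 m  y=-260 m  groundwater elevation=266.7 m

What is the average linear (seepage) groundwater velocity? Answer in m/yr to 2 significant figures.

∂h/∂x = (259.6 − 261.4) / (-135 − 0) = +0.01333
∂h/∂y = (266.7 − 261.4) / (-260 − 0) = -0.02038
|∇h| = √(0.01333² + -0.02038²) = 0.02435
Seepage velocity v = K·i/n = 0.21 × 0.02435 / 0.31 = 0.0165 m/day = 6.027 m/yr.

6.0 m/yr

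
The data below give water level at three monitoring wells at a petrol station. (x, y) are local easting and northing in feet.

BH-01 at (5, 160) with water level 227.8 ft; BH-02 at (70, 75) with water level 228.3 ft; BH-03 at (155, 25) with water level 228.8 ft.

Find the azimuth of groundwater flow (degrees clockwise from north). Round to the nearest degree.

Three-point gradient (reference BH-01): Δ to BH-02 = (65, -85, +0.5), Δ to BH-03 = (150, -135, +1.0).
∂h/∂x = +0.004403, ∂h/∂y = -0.002516 (det = 3975).
Flow direction (−∇h) has components (-0.004403 E, +0.002516 N).
Azimuth = atan2(E, N) = atan2(-0.004403, +0.002516) = 299.7° ≈ 300°.

300°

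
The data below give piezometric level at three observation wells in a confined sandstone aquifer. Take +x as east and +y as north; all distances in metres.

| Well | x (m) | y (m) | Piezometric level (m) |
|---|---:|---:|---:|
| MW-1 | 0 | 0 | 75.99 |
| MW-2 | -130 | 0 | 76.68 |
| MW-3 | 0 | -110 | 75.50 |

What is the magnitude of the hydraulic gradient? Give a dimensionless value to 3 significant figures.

∂h/∂x = (76.68 − 75.99) / (-130 − 0) = -0.005308
∂h/∂y = (75.50 − 75.99) / (-110 − 0) = +0.004455
|∇h| = √(-0.005308² + 0.004455²) = 0.00693

0.00693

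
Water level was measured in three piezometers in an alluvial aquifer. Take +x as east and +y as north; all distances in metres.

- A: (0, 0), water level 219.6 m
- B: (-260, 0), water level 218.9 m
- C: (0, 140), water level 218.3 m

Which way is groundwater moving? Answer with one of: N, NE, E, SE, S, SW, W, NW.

∂h/∂x = (218.9 − 219.6) / (-260 − 0) = +0.002692
∂h/∂y = (218.3 − 219.6) / (140 − 0) = -0.009286
Flow = −∇h = (-0.002692 east, +0.009286 north), which points north.

N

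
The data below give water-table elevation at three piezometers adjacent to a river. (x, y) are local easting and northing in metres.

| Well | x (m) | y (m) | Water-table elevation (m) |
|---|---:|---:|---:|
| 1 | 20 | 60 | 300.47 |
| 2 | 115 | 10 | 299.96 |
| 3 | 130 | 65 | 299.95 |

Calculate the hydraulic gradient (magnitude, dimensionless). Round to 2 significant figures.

0.0049

Differences from 1: to 2 (Δx, Δy, Δh) = (95, -50, -0.51); to 3 = (110, 5, -0.52).
Solve a·Δx + b·Δy = Δh: det = 95·5 − 110·(-50) = 5975.
∂h/∂x = [(-0.51)·5 − (-0.52)·(-50)] / 5975 = -0.004778
∂h/∂y = [95·(-0.52) − 110·(-0.51)] / 5975 = +0.001121
|∇h| = √(-0.004778² + 0.001121²) = 0.004908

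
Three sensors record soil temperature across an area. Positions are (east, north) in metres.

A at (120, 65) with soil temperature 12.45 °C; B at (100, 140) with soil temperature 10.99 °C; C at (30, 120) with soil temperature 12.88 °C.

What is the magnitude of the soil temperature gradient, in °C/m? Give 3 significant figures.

With T = a·x + b·y + c and A as origin, the differences give:
  (-20)·a + 75·b = -1.46
  (-90)·a + 55·b = +0.43
Eliminate b (×55 and ×75, subtract): 5650·a = -112.550 → a = ∂T/∂x = -0.01992
Back-substitute: b = ∂T/∂y = -0.02478.
|∇f| = √(-0.01992² + -0.02478²) = 0.03179 °C/m

0.0318 °C/m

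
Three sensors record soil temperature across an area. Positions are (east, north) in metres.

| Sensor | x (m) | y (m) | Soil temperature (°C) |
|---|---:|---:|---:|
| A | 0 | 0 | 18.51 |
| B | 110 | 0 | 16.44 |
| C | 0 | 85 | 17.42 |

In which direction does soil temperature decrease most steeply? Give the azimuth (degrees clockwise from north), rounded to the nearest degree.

∂T/∂x = (16.44 − 18.51) / (110 − 0) = -0.01882
∂T/∂y = (17.42 − 18.51) / (85 − 0) = -0.01282
Steepest decrease is along −∇f: components (+0.01882 E, +0.01282 N).
Azimuth = atan2(+0.01882, +0.01282) = 55.7° ≈ 056°.

056°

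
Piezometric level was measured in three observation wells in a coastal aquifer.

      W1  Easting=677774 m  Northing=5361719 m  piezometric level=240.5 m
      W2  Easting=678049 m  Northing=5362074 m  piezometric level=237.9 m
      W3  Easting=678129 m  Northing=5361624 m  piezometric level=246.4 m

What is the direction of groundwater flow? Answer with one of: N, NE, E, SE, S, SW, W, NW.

NW

Differences from W1: to W2 (Δx, Δy, Δh) = (275, 355, -2.6); to W3 = (355, -95, +5.9).
Solve a·Δx + b·Δy = Δh: det = 275·(-95) − 355·355 = -152150.
∂h/∂x = [(-2.6)·(-95) − (+5.9)·355] / -152150 = +0.01214
∂h/∂y = [275·(+5.9) − 355·(-2.6)] / -152150 = -0.01673
Flow = −∇h = (-0.01214 east, +0.01673 north), which points northwest.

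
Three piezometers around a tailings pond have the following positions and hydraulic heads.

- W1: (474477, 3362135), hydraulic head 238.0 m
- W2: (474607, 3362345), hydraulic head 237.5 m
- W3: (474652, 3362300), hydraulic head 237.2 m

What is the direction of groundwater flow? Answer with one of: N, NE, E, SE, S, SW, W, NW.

E

With h = a·x + b·y + c and W1 as origin, the differences give:
  130·a + 210·b = -0.5
  175·a + 165·b = -0.8
Eliminate b (×165 and ×210, subtract): -15300·a = 85.50 → a = ∂h/∂x = -0.005588
Back-substitute: b = ∂h/∂y = +0.001078.
Flow = −∇h = (+0.005588 east, -0.001078 north), which points east.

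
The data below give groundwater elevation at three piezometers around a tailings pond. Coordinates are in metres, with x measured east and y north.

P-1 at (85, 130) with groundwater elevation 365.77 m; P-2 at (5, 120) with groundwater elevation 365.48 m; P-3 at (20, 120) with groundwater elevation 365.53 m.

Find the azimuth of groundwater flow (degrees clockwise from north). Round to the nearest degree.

Differences from P-1: to P-2 (Δx, Δy, Δh) = (-80, -10, -0.29); to P-3 = (-65, -10, -0.24).
Determinant of the coordinate differences = (-80)·(-10) − (-65)·(-10) = 150.
∂h/∂x = [(-0.29)·(-10) − (-0.24)·(-10)] / 150 = +0.003333
∂h/∂y = [(-80)·(-0.24) − (-65)·(-0.29)] / 150 = +0.002333
Flow direction (−∇h) has components (-0.003333 E, -0.002333 N).
Azimuth = atan2(E, N) = atan2(-0.003333, -0.002333) = 235.0° ≈ 235°.

235°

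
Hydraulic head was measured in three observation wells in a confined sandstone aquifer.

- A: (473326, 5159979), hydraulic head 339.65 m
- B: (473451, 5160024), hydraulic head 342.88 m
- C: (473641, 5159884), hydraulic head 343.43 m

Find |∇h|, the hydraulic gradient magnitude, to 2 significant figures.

0.028

Taking A as reference: B−A = (125, 45, +3.23); C−A = (315, -95, +3.78).
Solve a·Δx + b·Δy = Δh: det = 125·(-95) − 315·45 = -26050.
∂h/∂x = [(+3.23)·(-95) − (+3.78)·45] / -26050 = +0.01831
∂h/∂y = [125·(+3.78) − 315·(+3.23)] / -26050 = +0.02092
|∇h| = √(0.01831² + 0.02092²) = 0.0278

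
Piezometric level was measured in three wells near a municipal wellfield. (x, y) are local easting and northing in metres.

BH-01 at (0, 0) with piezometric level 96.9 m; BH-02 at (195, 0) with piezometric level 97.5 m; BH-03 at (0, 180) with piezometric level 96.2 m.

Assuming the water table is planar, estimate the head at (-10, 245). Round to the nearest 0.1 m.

95.9 m

∂h/∂x = (97.5 − 96.9) / (195 − 0) = +0.003077
∂h/∂y = (96.2 − 96.9) / (180 − 0) = -0.003889
h(-10, 245) = 96.9 + (+0.003077)·(-10) + (-0.003889)·(245) = 96.9 -0.031 -0.953 = 95.916 m.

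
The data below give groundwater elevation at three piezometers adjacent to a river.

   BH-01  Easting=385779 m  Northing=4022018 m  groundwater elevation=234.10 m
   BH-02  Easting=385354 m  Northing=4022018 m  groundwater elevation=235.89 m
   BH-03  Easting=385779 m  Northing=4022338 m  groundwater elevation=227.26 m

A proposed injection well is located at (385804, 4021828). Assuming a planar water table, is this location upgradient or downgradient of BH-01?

upgradient

∂h/∂x = (235.89 − 234.10) / (385354 − 385779) = -0.004212
∂h/∂y = (227.26 − 234.10) / (4022338 − 4022018) = -0.02138
Head at (385804, 4021828) = 234.10 + (-0.004212)·(25) + (-0.02138)·(-190) = 238.06 m.
That is higher than the 234.10 m at BH-01, so the point is upgradient.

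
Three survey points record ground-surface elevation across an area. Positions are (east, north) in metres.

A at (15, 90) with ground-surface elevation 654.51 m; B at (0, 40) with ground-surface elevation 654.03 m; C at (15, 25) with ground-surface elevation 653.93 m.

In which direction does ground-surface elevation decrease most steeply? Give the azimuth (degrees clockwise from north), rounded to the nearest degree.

194°

Taking A as reference: B−A = (-15, -50, -0.48); C−A = (0, -65, -0.58).
Determinant of the coordinate differences = (-15)·(-65) − 0·(-50) = 975.
∂z/∂x = [(-0.48)·(-65) − (-0.58)·(-50)] / 975 = +0.002256
∂z/∂y = [(-15)·(-0.58) − 0·(-0.48)] / 975 = +0.008923
Steepest decrease is along −∇f: components (-0.002256 E, -0.008923 N).
Azimuth = atan2(-0.002256, -0.008923) = 194.2° ≈ 194°.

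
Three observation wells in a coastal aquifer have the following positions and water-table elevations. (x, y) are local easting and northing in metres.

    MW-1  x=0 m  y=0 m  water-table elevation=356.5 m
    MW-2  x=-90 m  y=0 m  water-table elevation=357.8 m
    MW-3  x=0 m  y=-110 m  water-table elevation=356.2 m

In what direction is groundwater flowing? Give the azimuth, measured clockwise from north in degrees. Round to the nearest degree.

101°

∂h/∂x = (357.8 − 356.5) / (-90 − 0) = -0.01444
∂h/∂y = (356.2 − 356.5) / (-110 − 0) = +0.002727
Flow direction (−∇h) has components (+0.01444 E, -0.002727 N).
Azimuth = atan2(E, N) = atan2(+0.01444, -0.002727) = 100.7° ≈ 101°.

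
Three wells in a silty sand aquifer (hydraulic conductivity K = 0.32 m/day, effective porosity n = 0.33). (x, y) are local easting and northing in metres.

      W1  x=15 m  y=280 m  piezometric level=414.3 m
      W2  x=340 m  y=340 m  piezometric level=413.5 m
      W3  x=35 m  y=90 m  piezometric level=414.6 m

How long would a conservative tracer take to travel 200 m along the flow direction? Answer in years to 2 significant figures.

200 years

With h = a·x + b·y + c and W1 as origin, the differences give:
  325·a + 60·b = -0.8
  20·a + (-190)·b = +0.3
Eliminate b (×(-190) and ×60, subtract): -62950·a = 134.00 → a = ∂h/∂x = -0.002129
Back-substitute: b = ∂h/∂y = -0.001803.
|∇h| = √(-0.002129² + -0.001803²) = 0.00279
Seepage velocity v = K·i/n = 0.32 × 0.00279 / 0.33 = 0.002705 m/day.
t = 200 / 0.002705 = 7.394e+04 days = 202 years.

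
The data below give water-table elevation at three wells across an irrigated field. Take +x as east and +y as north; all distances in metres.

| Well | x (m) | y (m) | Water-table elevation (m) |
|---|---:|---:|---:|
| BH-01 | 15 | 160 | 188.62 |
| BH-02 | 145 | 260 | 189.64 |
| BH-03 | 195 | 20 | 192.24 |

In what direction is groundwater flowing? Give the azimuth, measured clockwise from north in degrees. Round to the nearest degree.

300°

Differences from BH-01: to BH-02 (Δx, Δy, Δh) = (130, 100, +1.02); to BH-03 = (180, -140, +3.62).
Solve a·Δx + b·Δy = Δh: det = 130·(-140) − 180·100 = -36200.
∂h/∂x = [(+1.02)·(-140) − (+3.62)·100] / -36200 = +0.01394
∂h/∂y = [130·(+3.62) − 180·(+1.02)] / -36200 = -0.007928
Flow direction (−∇h) has components (-0.01394 E, +0.007928 N).
Azimuth = atan2(E, N) = atan2(-0.01394, +0.007928) = 299.6° ≈ 300°.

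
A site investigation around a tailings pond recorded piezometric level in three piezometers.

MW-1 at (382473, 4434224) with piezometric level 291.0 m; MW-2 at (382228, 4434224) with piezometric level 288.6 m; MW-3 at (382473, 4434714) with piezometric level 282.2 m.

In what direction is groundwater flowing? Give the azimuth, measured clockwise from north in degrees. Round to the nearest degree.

331°

∂h/∂x = (288.6 − 291.0) / (382228 − 382473) = +0.009796
∂h/∂y = (282.2 − 291.0) / (4434714 − 4434224) = -0.01796
Flow direction (−∇h) has components (-0.009796 E, +0.01796 N).
Azimuth = atan2(E, N) = atan2(-0.009796, +0.01796) = 331.4° ≈ 331°.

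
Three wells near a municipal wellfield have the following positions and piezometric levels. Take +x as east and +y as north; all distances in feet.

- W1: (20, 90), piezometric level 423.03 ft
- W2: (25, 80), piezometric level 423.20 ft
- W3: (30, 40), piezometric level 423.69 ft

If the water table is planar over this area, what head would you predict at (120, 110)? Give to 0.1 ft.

Three-point gradient (reference W1): Δ to W2 = (5, -10, +0.17), Δ to W3 = (10, -50, +0.66).
∂h/∂x = +0.01267, ∂h/∂y = -0.01067 (det = -150).
h(120, 110) = 423.03 + (+0.01267)·(100) + (-0.01067)·(20) = 423.03 +1.267 -0.213 = 424.083 ft.

424.1 ft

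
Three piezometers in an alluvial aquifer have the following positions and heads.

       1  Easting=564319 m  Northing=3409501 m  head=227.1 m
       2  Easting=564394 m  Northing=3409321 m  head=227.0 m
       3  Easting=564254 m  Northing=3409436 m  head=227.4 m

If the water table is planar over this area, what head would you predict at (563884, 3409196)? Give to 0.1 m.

With h = a·x + b·y + c and 1 as origin, the differences give:
  75·a + (-180)·b = -0.1
  (-65)·a + (-65)·b = +0.3
Eliminate b (×(-65) and ×(-180), subtract): -16575·a = 60.50 → a = ∂h/∂x = -0.003650
Back-substitute: b = ∂h/∂y = -0.0009653.
h(563884, 3409196) = 227.1 + (-0.003650)·(-435) + (-0.0009653)·(-305) = 227.1 +1.588 +0.294 = 228.982 m.

229.0 m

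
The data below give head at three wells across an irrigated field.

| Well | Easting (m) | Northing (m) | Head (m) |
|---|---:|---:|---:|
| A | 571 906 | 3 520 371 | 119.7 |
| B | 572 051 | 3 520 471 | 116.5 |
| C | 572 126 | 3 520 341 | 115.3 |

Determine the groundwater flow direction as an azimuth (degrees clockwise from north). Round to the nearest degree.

Three-point gradient (reference A): Δ to B = (145, 100, -3.2), Δ to C = (220, -30, -4.4).
∂h/∂x = -0.02034, ∂h/∂y = -0.002505 (det = -26350).
Flow direction (−∇h) has components (+0.02034 E, +0.002505 N).
Azimuth = atan2(E, N) = atan2(+0.02034, +0.002505) = 83.0° ≈ 083°.

083°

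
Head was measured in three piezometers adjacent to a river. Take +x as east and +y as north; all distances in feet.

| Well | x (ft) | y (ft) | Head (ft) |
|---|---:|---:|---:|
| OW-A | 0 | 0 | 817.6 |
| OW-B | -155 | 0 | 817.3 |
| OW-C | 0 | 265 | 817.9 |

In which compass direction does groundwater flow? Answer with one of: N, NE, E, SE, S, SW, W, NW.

SW

∂h/∂x = (817.3 − 817.6) / (-155 − 0) = +0.001935
∂h/∂y = (817.9 − 817.6) / (265 − 0) = +0.001132
Flow = −∇h = (-0.001935 east, -0.001132 north), which points southwest.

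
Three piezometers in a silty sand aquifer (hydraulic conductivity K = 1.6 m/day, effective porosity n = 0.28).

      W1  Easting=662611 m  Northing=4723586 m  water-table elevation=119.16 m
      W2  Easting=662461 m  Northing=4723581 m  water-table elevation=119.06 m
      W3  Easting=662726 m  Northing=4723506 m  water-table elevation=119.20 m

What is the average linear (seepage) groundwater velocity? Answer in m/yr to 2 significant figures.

Taking W1 as reference: W2−W1 = (-150, -5, -0.10); W3−W1 = (115, -80, +0.04).
Determinant of the coordinate differences = (-150)·(-80) − 115·(-5) = 12575.
∂h/∂x = [(-0.10)·(-80) − (+0.04)·(-5)] / 12575 = +0.0006521
∂h/∂y = [(-150)·(+0.04) − 115·(-0.10)] / 12575 = +0.0004374
|∇h| = √(0.0006521² + 0.0004374²) = 0.0007852
Seepage velocity v = K·i/n = 1.6 × 0.0007852 / 0.28 = 0.004487 m/day = 1.639 m/yr.

1.6 m/yr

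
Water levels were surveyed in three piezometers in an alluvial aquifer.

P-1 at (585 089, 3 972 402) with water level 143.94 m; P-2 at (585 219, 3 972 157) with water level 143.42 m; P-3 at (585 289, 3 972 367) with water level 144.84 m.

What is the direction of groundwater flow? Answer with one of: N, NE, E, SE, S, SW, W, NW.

SW

Differences from P-1: to P-2 (Δx, Δy, Δh) = (130, -245, -0.52); to P-3 = (200, -35, +0.90).
Determinant of the coordinate differences = 130·(-35) − 200·(-245) = 44450.
∂h/∂x = [(-0.52)·(-35) − (+0.90)·(-245)] / 44450 = +0.005370
∂h/∂y = [130·(+0.90) − 200·(-0.52)] / 44450 = +0.004972
Flow = −∇h = (-0.005370 east, -0.004972 north), which points southwest.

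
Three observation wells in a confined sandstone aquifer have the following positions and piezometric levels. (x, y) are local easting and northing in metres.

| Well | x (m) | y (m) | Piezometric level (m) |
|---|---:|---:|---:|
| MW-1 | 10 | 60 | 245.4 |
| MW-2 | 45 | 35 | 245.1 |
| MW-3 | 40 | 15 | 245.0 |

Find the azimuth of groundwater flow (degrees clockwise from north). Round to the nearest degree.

With h = a·x + b·y + c and MW-1 as origin, the differences give:
  35·a + (-25)·b = -0.3
  30·a + (-45)·b = -0.4
Eliminate b (×(-45) and ×(-25), subtract): -825·a = 3.50 → a = ∂h/∂x = -0.004242
Back-substitute: b = ∂h/∂y = +0.006061.
Flow direction (−∇h) has components (+0.004242 E, -0.006061 N).
Azimuth = atan2(E, N) = atan2(+0.004242, -0.006061) = 145.0° ≈ 145°.

145°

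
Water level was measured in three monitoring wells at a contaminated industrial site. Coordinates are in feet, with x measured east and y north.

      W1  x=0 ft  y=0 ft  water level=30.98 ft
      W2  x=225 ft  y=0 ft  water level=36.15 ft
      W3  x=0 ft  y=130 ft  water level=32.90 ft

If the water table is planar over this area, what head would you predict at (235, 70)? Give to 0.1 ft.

∂h/∂x = (36.15 − 30.98) / (225 − 0) = +0.02298
∂h/∂y = (32.90 − 30.98) / (130 − 0) = +0.01477
h(235, 70) = 30.98 + (+0.02298)·(235) + (+0.01477)·(70) = 30.98 +5.400 +1.034 = 37.414 ft.

37.4 ft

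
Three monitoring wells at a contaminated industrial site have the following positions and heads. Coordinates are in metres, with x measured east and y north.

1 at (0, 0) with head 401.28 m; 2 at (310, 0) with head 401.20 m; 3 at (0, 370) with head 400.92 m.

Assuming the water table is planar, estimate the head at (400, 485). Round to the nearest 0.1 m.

400.7 m

∂h/∂x = (401.20 − 401.28) / (310 − 0) = -0.0002581
∂h/∂y = (400.92 − 401.28) / (370 − 0) = -0.0009730
h(400, 485) = 401.28 + (-0.0002581)·(400) + (-0.0009730)·(485) = 401.28 -0.103 -0.472 = 400.705 m.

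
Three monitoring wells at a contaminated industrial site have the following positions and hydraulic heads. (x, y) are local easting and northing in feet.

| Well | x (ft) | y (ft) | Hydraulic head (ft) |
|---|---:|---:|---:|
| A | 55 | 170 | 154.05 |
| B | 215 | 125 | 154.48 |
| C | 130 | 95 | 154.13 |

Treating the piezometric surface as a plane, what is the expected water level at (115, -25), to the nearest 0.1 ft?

153.8 ft

Three-point gradient (reference A): Δ to B = (160, -45, +0.43), Δ to C = (75, -75, +0.08).
∂h/∂x = +0.003322, ∂h/∂y = +0.002255 (det = -8625).
h(115, -25) = 154.05 + (+0.003322)·(60) + (+0.002255)·(-195) = 154.05 +0.199 -0.440 = 153.810 ft.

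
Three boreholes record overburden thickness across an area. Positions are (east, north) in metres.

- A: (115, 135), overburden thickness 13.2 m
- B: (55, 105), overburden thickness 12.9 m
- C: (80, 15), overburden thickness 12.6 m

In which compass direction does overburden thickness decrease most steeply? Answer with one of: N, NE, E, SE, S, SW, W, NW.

Differences from A: to B (Δx, Δy, Δh) = (-60, -30, -0.3); to C = (-35, -120, -0.6).
Determinant of the coordinate differences = (-60)·(-120) − (-35)·(-30) = 6150.
∂d/∂x = [(-0.3)·(-120) − (-0.6)·(-30)] / 6150 = +0.002927
∂d/∂y = [(-60)·(-0.6) − (-35)·(-0.3)] / 6150 = +0.004146
Steepest decrease is along −∇f = (-0.002927 E, -0.004146 N) → southwest.

SW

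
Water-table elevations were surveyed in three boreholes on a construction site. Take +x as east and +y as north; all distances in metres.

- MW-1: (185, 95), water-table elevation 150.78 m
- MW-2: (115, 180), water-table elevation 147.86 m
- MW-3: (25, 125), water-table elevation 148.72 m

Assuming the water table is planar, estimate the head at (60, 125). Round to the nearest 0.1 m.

Differences from MW-1: to MW-2 (Δx, Δy, Δh) = (-70, 85, -2.92); to MW-3 = (-160, 30, -2.06).
Solve a·Δx + b·Δy = Δh: det = (-70)·30 − (-160)·85 = 11500.
∂h/∂x = [(-2.92)·30 − (-2.06)·85] / 11500 = +0.007609
∂h/∂y = [(-70)·(-2.06) − (-160)·(-2.92)] / 11500 = -0.02809
h(60, 125) = 150.78 + (+0.007609)·(-125) + (-0.02809)·(30) = 150.78 -0.951 -0.843 = 148.986 m.

149.0 m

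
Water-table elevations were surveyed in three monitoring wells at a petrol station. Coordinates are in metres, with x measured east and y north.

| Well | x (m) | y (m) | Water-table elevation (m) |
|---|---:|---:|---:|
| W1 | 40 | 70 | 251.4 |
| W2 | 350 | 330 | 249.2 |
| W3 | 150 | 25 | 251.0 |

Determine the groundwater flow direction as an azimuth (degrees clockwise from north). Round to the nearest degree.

Taking W1 as reference: W2−W1 = (310, 260, -2.2); W3−W1 = (110, -45, -0.4).
Solve a·Δx + b·Δy = Δh: det = 310·(-45) − 110·260 = -42550.
∂h/∂x = [(-2.2)·(-45) − (-0.4)·260] / -42550 = -0.004771
∂h/∂y = [310·(-0.4) − 110·(-2.2)] / -42550 = -0.002773
Flow direction (−∇h) has components (+0.004771 E, +0.002773 N).
Azimuth = atan2(E, N) = atan2(+0.004771, +0.002773) = 59.8° ≈ 060°.

060°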